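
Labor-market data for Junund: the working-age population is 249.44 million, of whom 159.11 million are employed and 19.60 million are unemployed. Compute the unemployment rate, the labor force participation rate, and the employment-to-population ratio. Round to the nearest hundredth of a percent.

Labor force = employed + unemployed = 159.11 + 19.60 = 178.71 million.
Unemployment rate = 19.60 / 178.71 = 10.97%.
Labor force participation rate = 178.71 / 249.44 = 71.64%.
Employment-population ratio = 159.11 / 249.44 = 63.79%.

Unemployment rate ≈ 10.97%; labor force participation rate ≈ 71.64%; employment-population ratio ≈ 63.79%.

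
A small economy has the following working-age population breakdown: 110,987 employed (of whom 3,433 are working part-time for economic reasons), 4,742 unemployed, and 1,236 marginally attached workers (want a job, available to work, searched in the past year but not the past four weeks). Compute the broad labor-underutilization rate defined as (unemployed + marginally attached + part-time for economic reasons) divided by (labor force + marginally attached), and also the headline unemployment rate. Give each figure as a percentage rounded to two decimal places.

Broad underutilization rate ≈ 8.05%; headline unemployment rate ≈ 4.10%.

Labor force = 110,987 + 4,742 = 115,729.
Numerator = 4,742 + 1,236 + 3,433 = 9,411.
Denominator = 115,729 + 1,236 = 116,965.
Broad rate = 9,411 / 116,965 = 8.05%.
Headline unemployment rate = 4,742 / 115,729 = 4.10%.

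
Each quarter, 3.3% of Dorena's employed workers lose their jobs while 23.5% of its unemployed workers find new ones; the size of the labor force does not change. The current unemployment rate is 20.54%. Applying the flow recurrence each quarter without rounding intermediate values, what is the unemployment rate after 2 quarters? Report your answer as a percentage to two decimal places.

With a fixed labor force, u_{t+1} = u_t + s·(1−u_t) − f·u_t = u_t·(1−s−f) + s.
Here 1−s−f = 0.732 and s = 0.033.
u_1 = 0.205400 × 0.732 + 0.033 = 0.183353.
u_2 = 0.183353 × 0.732 + 0.033 = 0.167214.

Unemployment rate after two quarters ≈ 16.72%.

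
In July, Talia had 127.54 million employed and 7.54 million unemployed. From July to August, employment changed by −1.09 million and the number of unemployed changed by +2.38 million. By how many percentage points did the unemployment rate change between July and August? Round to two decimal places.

The unemployment rate changed by +1.69 percentage points.

July: labor force = 127.54 + 7.54 = 135.08; u = 7.54/135.08 = 5.58%.
August: labor force = 126.45 + 9.92 = 136.37; u = 9.92/136.37 = 7.27%.
Change = 7.27% − 5.58% = +1.69 pp.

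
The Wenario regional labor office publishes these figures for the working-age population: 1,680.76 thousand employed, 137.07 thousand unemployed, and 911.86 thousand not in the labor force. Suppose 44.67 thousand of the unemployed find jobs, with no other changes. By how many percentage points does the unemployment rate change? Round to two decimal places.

Initially, labor force = 1,680.76 + 137.07 = 1,817.83 thousand, so u = 137.07/1,817.83 = 7.54%.
After the change, unemployed falls and employed rises by 44.67; labor force unchanged → E = 1,725.43, U = 92.40, labor force = 1,817.83 thousand.
New unemployment rate = 92.40 / 1,817.83 = 5.08%.
Change = 5.08% − 7.54% = −2.46 percentage points.

The unemployment rate changes by −2.46 percentage points.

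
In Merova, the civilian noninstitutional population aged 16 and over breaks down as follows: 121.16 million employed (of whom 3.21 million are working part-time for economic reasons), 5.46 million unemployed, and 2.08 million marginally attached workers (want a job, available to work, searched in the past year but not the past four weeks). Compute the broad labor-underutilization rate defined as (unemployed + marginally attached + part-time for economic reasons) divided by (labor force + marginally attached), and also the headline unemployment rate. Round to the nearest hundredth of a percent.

Labor force = 121.16 + 5.46 = 126.62 million.
Numerator = 5.46 + 2.08 + 3.21 = 10.75 million.
Denominator = 126.62 + 2.08 = 128.70 million.
Broad rate = 10.75 / 128.70 = 8.35%.
Headline unemployment rate = 5.46 / 126.62 = 4.31%.

Broad underutilization rate ≈ 8.35%; headline unemployment rate ≈ 4.31%.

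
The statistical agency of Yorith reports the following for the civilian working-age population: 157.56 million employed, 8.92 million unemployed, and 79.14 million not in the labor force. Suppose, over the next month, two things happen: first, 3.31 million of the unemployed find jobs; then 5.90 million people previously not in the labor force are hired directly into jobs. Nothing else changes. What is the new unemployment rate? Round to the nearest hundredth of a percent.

Initially, labor force = 157.56 + 8.92 = 166.48 million, so u = 8.92/166.48 = 5.36%.
After the first change, unemployed falls and employed rises by 3.31; labor force unchanged → E = 160.87, U = 5.61, labor force = 166.48 million.
After the second change, employed and labor force both rise by 5.90; unemployed unchanged → E = 166.77, U = 5.61, labor force = 172.38 million.
New unemployment rate = 5.61 / 172.38 = 3.25%.

New unemployment rate ≈ 3.25%.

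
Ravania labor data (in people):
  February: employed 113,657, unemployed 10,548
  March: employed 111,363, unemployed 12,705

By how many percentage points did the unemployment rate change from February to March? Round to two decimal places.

The unemployment rate changed by +1.75 percentage points.

February: labor force = 113,657 + 10,548 = 124,205; u = 10,548/124,205 = 8.49%.
March: labor force = 111,363 + 12,705 = 124,068; u = 12,705/124,068 = 10.24%.
Change = 10.24% − 8.49% = +1.75 pp.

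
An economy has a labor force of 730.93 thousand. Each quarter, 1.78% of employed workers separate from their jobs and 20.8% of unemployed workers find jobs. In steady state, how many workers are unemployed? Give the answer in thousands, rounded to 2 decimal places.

Steady-state unemployment rate u* = s/(s+f) = 1.78/(1.78+20.8) = 0.078831.
Unemployed = u* × labor force = 0.078831 × 730.93 ≈ 57.62 thousand.

About 57.62 thousand are unemployed in steady state.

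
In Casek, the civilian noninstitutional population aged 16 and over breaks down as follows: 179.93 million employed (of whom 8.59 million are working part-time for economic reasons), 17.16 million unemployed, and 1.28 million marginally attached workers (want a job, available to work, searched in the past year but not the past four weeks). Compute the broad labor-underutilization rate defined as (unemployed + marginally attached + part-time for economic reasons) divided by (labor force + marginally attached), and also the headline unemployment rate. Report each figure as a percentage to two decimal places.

Broad underutilization rate ≈ 13.63%; headline unemployment rate ≈ 8.71%.

Labor force = 179.93 + 17.16 = 197.09 million.
Numerator = 17.16 + 1.28 + 8.59 = 27.03 million.
Denominator = 197.09 + 1.28 = 198.37 million.
Broad rate = 27.03 / 198.37 = 13.63%.
Headline unemployment rate = 17.16 / 197.09 = 8.71%.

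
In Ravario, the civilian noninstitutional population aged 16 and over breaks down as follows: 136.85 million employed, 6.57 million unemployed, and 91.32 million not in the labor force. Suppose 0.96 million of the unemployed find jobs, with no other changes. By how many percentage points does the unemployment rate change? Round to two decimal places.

The unemployment rate changes by −0.67 percentage points.

Initially, labor force = 136.85 + 6.57 = 143.42 million, so u = 6.57/143.42 = 4.58%.
After the change, unemployed falls and employed rises by 0.96; labor force unchanged → E = 137.81, U = 5.61, labor force = 143.42 million.
New unemployment rate = 5.61 / 143.42 = 3.91%.
Change = 3.91% − 4.58% = −0.67 percentage points.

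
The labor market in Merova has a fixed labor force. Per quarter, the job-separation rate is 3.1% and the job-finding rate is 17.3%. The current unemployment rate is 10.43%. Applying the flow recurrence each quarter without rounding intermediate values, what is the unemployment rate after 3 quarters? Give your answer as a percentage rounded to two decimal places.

Unemployment rate after three quarters ≈ 12.79%.

With a fixed labor force, u_{t+1} = u_t + s·(1−u_t) − f·u_t = u_t·(1−s−f) + s.
Here 1−s−f = 0.796 and s = 0.031.
u_1 = 0.104300 × 0.796 + 0.031 = 0.114023.
u_2 = 0.114023 × 0.796 + 0.031 = 0.121762.
u_3 = 0.121762 × 0.796 + 0.031 = 0.127923.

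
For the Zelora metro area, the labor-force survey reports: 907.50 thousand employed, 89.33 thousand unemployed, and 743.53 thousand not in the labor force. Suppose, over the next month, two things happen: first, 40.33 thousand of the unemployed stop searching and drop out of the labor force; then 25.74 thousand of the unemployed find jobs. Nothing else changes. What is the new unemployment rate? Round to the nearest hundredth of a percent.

New unemployment rate ≈ 2.43%.

Initially, labor force = 907.50 + 89.33 = 996.83 thousand, so u = 89.33/996.83 = 8.96%.
After the first change, unemployed and labor force both fall by 40.33 → E = 907.50, U = 49.00, labor force = 956.50 thousand.
After the second change, unemployed falls and employed rises by 25.74; labor force unchanged → E = 933.24, U = 23.26, labor force = 956.50 thousand.
New unemployment rate = 23.26 / 956.50 = 2.43%.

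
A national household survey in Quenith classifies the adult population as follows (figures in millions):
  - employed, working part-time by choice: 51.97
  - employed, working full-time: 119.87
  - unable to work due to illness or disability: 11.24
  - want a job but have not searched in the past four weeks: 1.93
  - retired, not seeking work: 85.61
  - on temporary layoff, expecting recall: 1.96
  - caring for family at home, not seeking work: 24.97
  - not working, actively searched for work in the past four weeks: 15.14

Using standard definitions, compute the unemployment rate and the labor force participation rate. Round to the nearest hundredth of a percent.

Employed = 51.97 + 119.87 = 171.84 million.
Unemployed = 1.96 + 15.14 = 17.10 million (jobless and actively searching, or on temporary layoff).
Labor force = 171.84 + 17.10 = 188.94 million.
Not in labor force = 11.24 + 1.93 + 85.61 + 24.97 = 123.75 million (those not working and not actively searching are outside the labor force — including those who want a job but have given up searching).
Civilian working-age population = 188.94 + 123.75 = 312.69 million.
Unemployment rate = 17.10 / 188.94 = 9.05%.
Labor force participation rate = 188.94 / 312.69 = 60.42%.

Unemployment rate ≈ 9.05%; labor force participation rate ≈ 60.42%.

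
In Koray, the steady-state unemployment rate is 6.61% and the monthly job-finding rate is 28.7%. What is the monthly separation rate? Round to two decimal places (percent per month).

From u* = s/(s+f): s = u·f/(1−u).
s = 0.0661 × 28.7 / (1 − 0.0661) = 1.8971 / 0.9339 ≈ 2.03% per month.

Separation rate ≈ 2.03% per month.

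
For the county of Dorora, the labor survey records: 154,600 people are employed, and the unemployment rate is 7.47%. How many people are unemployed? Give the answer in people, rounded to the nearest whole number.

Let U be the number unemployed. The labor force is E + U, and U/(E+U) = 0.0747.
So U = 0.0747 × 154,600 / (1 − 0.0747) = 11548.62 / 0.9253 ≈ 12,481.

About 12,481 are unemployed.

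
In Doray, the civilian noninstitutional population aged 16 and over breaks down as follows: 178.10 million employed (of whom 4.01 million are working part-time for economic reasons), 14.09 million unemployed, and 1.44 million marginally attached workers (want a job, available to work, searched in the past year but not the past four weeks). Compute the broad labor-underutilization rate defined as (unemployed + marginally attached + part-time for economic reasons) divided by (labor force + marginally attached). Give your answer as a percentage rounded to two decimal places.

Labor force = 178.10 + 14.09 = 192.19 million.
Numerator = 14.09 + 1.44 + 4.01 = 19.54 million.
Denominator = 192.19 + 1.44 = 193.63 million.
Broad rate = 19.54 / 193.63 = 10.09%.

Broad underutilization rate ≈ 10.09%.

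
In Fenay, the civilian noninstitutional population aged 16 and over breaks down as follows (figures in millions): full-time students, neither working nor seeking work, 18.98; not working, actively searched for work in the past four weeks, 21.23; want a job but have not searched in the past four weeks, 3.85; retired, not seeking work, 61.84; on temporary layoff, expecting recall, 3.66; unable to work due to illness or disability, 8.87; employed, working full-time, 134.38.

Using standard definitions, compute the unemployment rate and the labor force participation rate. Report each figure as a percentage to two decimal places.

Employed = 134.38 million.
Unemployed = 21.23 + 3.66 = 24.89 million (jobless and actively searching, or on temporary layoff).
Labor force = 134.38 + 24.89 = 159.27 million.
Not in labor force = 18.98 + 3.85 + 61.84 + 8.87 = 93.54 million (those not working and not actively searching are outside the labor force — including those who want a job but have given up searching).
Civilian working-age population = 159.27 + 93.54 = 252.81 million.
Unemployment rate = 24.89 / 159.27 = 15.63%.
Labor force participation rate = 159.27 / 252.81 = 63.00%.

Unemployment rate ≈ 15.63%; labor force participation rate ≈ 63.00%.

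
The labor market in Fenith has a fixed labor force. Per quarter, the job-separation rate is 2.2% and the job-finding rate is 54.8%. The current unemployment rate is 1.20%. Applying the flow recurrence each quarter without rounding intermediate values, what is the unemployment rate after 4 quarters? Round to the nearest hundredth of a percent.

Unemployment rate after four quarters ≈ 3.77%.

With a fixed labor force, u_{t+1} = u_t + s·(1−u_t) − f·u_t = u_t·(1−s−f) + s.
Here 1−s−f = 0.430 and s = 0.022.
u_1 = 0.012000 × 0.430 + 0.022 = 0.027160.
u_2 = 0.027160 × 0.430 + 0.022 = 0.033679.
u_3 = 0.033679 × 0.430 + 0.022 = 0.036482.
u_4 = 0.036482 × 0.430 + 0.022 = 0.037687.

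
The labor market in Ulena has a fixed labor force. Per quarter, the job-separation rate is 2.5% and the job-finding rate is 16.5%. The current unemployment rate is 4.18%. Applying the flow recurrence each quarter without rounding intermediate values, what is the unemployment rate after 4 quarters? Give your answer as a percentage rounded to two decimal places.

Unemployment rate after four quarters ≈ 9.29%.

With a fixed labor force, u_{t+1} = u_t + s·(1−u_t) − f·u_t = u_t·(1−s−f) + s.
Here 1−s−f = 0.810 and s = 0.025.
u_1 = 0.041800 × 0.810 + 0.025 = 0.058858.
u_2 = 0.058858 × 0.810 + 0.025 = 0.072675.
u_3 = 0.072675 × 0.810 + 0.025 = 0.083867.
u_4 = 0.083867 × 0.810 + 0.025 = 0.092932.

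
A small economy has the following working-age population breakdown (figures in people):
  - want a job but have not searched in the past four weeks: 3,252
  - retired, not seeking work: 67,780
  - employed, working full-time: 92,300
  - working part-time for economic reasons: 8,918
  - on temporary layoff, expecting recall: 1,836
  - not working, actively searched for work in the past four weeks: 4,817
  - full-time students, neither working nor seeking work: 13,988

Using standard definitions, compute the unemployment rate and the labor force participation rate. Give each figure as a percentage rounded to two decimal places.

Unemployment rate ≈ 6.17%; labor force participation rate ≈ 55.92%.

Employed = 92,300 + 8,918 = 101,218 (anyone who worked, including part-time for economic reasons, counts as employed).
Unemployed = 1,836 + 4,817 = 6,653 (jobless and actively searching, or on temporary layoff).
Labor force = 101,218 + 6,653 = 107,871.
Not in labor force = 3,252 + 67,780 + 13,988 = 85,020 (those not working and not actively searching are outside the labor force — including those who want a job but have given up searching).
Civilian working-age population = 107,871 + 85,020 = 192,891.
Unemployment rate = 6,653 / 107,871 = 6.17%.
Labor force participation rate = 107,871 / 192,891 = 55.92%.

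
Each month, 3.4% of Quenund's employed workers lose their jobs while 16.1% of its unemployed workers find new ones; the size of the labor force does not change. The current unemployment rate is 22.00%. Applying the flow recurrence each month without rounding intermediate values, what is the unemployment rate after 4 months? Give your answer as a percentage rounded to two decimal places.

Unemployment rate after four months ≈ 19.35%.

With a fixed labor force, u_{t+1} = u_t + s·(1−u_t) − f·u_t = u_t·(1−s−f) + s.
Here 1−s−f = 0.805 and s = 0.034.
u_1 = 0.220000 × 0.805 + 0.034 = 0.211100.
u_2 = 0.211100 × 0.805 + 0.034 = 0.203936.
u_3 = 0.203936 × 0.805 + 0.034 = 0.198168.
u_4 = 0.198168 × 0.805 + 0.034 = 0.193525.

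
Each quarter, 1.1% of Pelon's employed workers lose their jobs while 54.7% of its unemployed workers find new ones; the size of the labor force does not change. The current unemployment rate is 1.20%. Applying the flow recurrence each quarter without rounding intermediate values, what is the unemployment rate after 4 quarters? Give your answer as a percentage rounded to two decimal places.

Unemployment rate after four quarters ≈ 1.94%.

With a fixed labor force, u_{t+1} = u_t + s·(1−u_t) − f·u_t = u_t·(1−s−f) + s.
Here 1−s−f = 0.442 and s = 0.011.
u_1 = 0.012000 × 0.442 + 0.011 = 0.016304.
u_2 = 0.016304 × 0.442 + 0.011 = 0.018206.
u_3 = 0.018206 × 0.442 + 0.011 = 0.019047.
u_4 = 0.019047 × 0.442 + 0.011 = 0.019419.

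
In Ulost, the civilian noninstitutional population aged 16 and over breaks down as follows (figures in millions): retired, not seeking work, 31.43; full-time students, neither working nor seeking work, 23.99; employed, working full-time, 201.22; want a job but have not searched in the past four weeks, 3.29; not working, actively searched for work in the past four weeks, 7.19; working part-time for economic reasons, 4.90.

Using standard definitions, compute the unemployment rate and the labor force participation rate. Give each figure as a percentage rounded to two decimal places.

Employed = 201.22 + 4.90 = 206.12 million (anyone who worked, including part-time for economic reasons, counts as employed).
Unemployed = 7.19 million.
Labor force = 206.12 + 7.19 = 213.31 million.
Not in labor force = 31.43 + 23.99 + 3.29 = 58.71 million (those not working and not actively searching are outside the labor force — including those who want a job but have given up searching).
Civilian working-age population = 213.31 + 58.71 = 272.02 million.
Unemployment rate = 7.19 / 213.31 = 3.37%.
Labor force participation rate = 213.31 / 272.02 = 78.42%.

Unemployment rate ≈ 3.37%; labor force participation rate ≈ 78.42%.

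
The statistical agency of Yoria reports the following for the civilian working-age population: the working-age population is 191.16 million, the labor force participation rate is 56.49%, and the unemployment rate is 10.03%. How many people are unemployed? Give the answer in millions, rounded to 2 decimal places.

About 10.83 million are unemployed.

Labor force = 0.5649 × 191.16 = 107.99 million.
Unemployed = 0.1003 × 107.99 ≈ 10.83 million.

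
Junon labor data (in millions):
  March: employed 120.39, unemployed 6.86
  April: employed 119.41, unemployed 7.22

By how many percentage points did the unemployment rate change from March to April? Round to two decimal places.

March: labor force = 120.39 + 6.86 = 127.25; u = 6.86/127.25 = 5.39%.
April: labor force = 119.41 + 7.22 = 126.63; u = 7.22/126.63 = 5.70%.
Change = 5.70% − 5.39% = +0.31 pp.

The unemployment rate changed by +0.31 percentage points.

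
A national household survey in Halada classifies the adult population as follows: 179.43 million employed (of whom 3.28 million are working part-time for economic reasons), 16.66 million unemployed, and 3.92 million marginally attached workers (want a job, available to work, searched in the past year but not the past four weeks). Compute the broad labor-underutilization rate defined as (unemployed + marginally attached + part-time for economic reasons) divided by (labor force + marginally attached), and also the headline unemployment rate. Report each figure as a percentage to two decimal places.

Broad underutilization rate ≈ 11.93%; headline unemployment rate ≈ 8.50%.

Labor force = 179.43 + 16.66 = 196.09 million.
Numerator = 16.66 + 3.92 + 3.28 = 23.86 million.
Denominator = 196.09 + 3.92 = 200.01 million.
Broad rate = 23.86 / 200.01 = 11.93%.
Headline unemployment rate = 16.66 / 196.09 = 8.50%.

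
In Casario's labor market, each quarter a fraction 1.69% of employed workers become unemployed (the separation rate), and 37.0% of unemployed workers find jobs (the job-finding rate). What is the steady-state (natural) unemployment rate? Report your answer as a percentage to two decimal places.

Steady-state unemployment rate ≈ 4.37%.

At steady state the flows balance: s·E = f·U, so U/(E+U) = s/(s+f).
u* = 1.69 / (1.69 + 37.0) = 1.69 / 38.69 = 4.37%.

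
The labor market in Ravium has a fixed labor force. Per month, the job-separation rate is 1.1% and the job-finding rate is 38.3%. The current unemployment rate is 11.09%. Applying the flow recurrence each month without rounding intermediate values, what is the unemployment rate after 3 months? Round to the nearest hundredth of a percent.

With a fixed labor force, u_{t+1} = u_t + s·(1−u_t) − f·u_t = u_t·(1−s−f) + s.
Here 1−s−f = 0.606 and s = 0.011.
u_1 = 0.110900 × 0.606 + 0.011 = 0.078205.
u_2 = 0.078205 × 0.606 + 0.011 = 0.058392.
u_3 = 0.058392 × 0.606 + 0.011 = 0.046386.

Unemployment rate after three months ≈ 4.64%.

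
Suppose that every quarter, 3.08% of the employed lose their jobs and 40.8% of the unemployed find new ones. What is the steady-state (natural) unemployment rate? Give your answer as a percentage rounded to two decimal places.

Steady-state unemployment rate ≈ 7.02%.

At steady state the flows balance: s·E = f·U, so U/(E+U) = s/(s+f).
u* = 3.08 / (3.08 + 40.8) = 3.08 / 43.88 = 7.02%.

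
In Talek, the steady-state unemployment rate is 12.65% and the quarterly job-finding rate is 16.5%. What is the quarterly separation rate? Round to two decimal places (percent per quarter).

Separation rate ≈ 2.39% per quarter.

From u* = s/(s+f): s = u·f/(1−u).
s = 0.1265 × 16.5 / (1 − 0.1265) = 2.0873 / 0.8735 ≈ 2.39% per quarter.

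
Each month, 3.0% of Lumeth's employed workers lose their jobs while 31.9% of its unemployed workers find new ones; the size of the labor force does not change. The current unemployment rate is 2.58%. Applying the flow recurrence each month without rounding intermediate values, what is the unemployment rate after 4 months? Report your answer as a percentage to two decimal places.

Unemployment rate after four months ≈ 7.52%.

With a fixed labor force, u_{t+1} = u_t + s·(1−u_t) − f·u_t = u_t·(1−s−f) + s.
Here 1−s−f = 0.651 and s = 0.030.
u_1 = 0.025800 × 0.651 + 0.030 = 0.046796.
u_2 = 0.046796 × 0.651 + 0.030 = 0.060464.
u_3 = 0.060464 × 0.651 + 0.030 = 0.069362.
u_4 = 0.069362 × 0.651 + 0.030 = 0.075155.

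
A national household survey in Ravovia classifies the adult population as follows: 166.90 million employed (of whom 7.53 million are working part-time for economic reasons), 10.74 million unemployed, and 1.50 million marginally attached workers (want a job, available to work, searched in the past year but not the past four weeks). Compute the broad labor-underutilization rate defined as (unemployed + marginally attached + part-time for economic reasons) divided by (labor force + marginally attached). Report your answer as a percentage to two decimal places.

Broad underutilization rate ≈ 11.04%.

Labor force = 166.90 + 10.74 = 177.64 million.
Numerator = 10.74 + 1.50 + 7.53 = 19.77 million.
Denominator = 177.64 + 1.50 = 179.14 million.
Broad rate = 19.77 / 179.14 = 11.04%.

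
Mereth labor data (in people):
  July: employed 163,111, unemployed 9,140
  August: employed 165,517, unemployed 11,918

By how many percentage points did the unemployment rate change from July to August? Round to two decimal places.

July: labor force = 163,111 + 9,140 = 172,251; u = 9,140/172,251 = 5.31%.
August: labor force = 165,517 + 11,918 = 177,435; u = 11,918/177,435 = 6.72%.
Change = 6.72% − 5.31% = +1.41 pp.

The unemployment rate changed by +1.41 percentage points.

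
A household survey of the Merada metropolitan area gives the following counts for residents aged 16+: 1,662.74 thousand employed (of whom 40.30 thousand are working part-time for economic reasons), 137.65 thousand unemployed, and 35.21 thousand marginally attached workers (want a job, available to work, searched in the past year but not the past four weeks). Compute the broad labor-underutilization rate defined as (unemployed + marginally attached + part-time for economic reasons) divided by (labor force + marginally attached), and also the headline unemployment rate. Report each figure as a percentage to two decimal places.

Labor force = 1,662.74 + 137.65 = 1,800.39 thousand.
Numerator = 137.65 + 35.21 + 40.30 = 213.16 thousand.
Denominator = 1,800.39 + 35.21 = 1,835.60 thousand.
Broad rate = 213.16 / 1,835.60 = 11.61%.
Headline unemployment rate = 137.65 / 1,800.39 = 7.65%.

Broad underutilization rate ≈ 11.61%; headline unemployment rate ≈ 7.65%.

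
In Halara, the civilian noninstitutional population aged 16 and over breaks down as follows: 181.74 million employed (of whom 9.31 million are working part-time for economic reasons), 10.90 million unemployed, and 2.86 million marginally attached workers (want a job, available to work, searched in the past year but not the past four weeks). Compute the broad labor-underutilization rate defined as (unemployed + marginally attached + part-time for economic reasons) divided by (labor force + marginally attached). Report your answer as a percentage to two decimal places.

Broad underutilization rate ≈ 11.80%.

Labor force = 181.74 + 10.90 = 192.64 million.
Numerator = 10.90 + 2.86 + 9.31 = 23.07 million.
Denominator = 192.64 + 2.86 = 195.50 million.
Broad rate = 23.07 / 195.50 = 11.80%.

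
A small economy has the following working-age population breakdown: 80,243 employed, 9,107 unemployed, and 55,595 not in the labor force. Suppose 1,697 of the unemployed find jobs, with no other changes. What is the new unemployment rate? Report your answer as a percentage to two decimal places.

New unemployment rate ≈ 8.29%.

Initially, labor force = 80,243 + 9,107 = 89,350, so u = 9,107/89,350 = 10.19%.
After the change, unemployed falls and employed rises by 1,697; labor force unchanged → E = 81,940, U = 7,410, labor force = 89,350.
New unemployment rate = 7,410 / 89,350 = 8.29%.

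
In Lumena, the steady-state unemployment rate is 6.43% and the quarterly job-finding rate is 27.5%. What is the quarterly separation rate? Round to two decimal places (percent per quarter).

From u* = s/(s+f): s = u·f/(1−u).
s = 0.0643 × 27.5 / (1 − 0.0643) = 1.7682 / 0.9357 ≈ 1.89% per quarter.

Separation rate ≈ 1.89% per quarter.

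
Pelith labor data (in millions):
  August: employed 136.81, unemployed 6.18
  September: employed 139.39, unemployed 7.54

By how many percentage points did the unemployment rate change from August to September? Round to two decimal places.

The unemployment rate changed by +0.81 percentage points.

August: labor force = 136.81 + 6.18 = 142.99; u = 6.18/142.99 = 4.32%.
September: labor force = 139.39 + 7.54 = 146.93; u = 7.54/146.93 = 5.13%.
Change = 5.13% − 4.32% = +0.81 pp.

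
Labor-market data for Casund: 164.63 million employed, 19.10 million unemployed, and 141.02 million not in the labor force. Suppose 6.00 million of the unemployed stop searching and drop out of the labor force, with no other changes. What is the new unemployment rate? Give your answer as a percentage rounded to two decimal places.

Initially, labor force = 164.63 + 19.10 = 183.73 million, so u = 19.10/183.73 = 10.40%.
After the change, unemployed and labor force both fall by 6.00 → E = 164.63, U = 13.10, labor force = 177.73 million.
New unemployment rate = 13.10 / 177.73 = 7.37%.

New unemployment rate ≈ 7.37%.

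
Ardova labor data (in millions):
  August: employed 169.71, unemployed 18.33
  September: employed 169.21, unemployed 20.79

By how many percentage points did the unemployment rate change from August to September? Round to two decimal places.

The unemployment rate changed by +1.19 percentage points.

August: labor force = 169.71 + 18.33 = 188.04; u = 18.33/188.04 = 9.75%.
September: labor force = 169.21 + 20.79 = 190.00; u = 20.79/190.00 = 10.94%.
Change = 10.94% − 9.75% = +1.19 pp.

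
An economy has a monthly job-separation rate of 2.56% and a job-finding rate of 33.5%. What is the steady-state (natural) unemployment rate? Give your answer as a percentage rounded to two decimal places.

Steady-state unemployment rate ≈ 7.10%.

At steady state the flows balance: s·E = f·U, so U/(E+U) = s/(s+f).
u* = 2.56 / (2.56 + 33.5) = 2.56 / 36.06 = 7.10%.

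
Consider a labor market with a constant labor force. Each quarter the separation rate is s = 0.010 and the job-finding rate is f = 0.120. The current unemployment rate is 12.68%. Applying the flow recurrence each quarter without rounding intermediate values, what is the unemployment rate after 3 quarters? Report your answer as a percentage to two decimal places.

With a fixed labor force, u_{t+1} = u_t + s·(1−u_t) − f·u_t = u_t·(1−s−f) + s.
Here 1−s−f = 0.870 and s = 0.010.
u_1 = 0.126800 × 0.870 + 0.010 = 0.120316.
u_2 = 0.120316 × 0.870 + 0.010 = 0.114675.
u_3 = 0.114675 × 0.870 + 0.010 = 0.109767.

Unemployment rate after three quarters ≈ 10.98%.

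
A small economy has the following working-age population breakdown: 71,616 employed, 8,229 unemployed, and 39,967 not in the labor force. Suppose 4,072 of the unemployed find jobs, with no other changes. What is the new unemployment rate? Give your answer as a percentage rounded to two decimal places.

Initially, labor force = 71,616 + 8,229 = 79,845, so u = 8,229/79,845 = 10.31%.
After the change, unemployed falls and employed rises by 4,072; labor force unchanged → E = 75,688, U = 4,157, labor force = 79,845.
New unemployment rate = 4,157 / 79,845 = 5.21%.

New unemployment rate ≈ 5.21%.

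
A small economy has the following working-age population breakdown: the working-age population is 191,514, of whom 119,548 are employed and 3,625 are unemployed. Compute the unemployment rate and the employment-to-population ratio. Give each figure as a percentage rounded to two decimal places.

Labor force = employed + unemployed = 119,548 + 3,625 = 123,173.
Unemployment rate = 3,625 / 123,173 = 2.94%.
Employment-population ratio = 119,548 / 191,514 = 62.42%.

Unemployment rate ≈ 2.94%; employment-population ratio ≈ 62.42%.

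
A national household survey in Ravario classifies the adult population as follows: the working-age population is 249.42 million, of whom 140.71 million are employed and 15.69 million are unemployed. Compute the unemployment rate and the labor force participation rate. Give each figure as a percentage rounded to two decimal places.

Labor force = employed + unemployed = 140.71 + 15.69 = 156.40 million.
Unemployment rate = 15.69 / 156.40 = 10.03%.
Labor force participation rate = 156.40 / 249.42 = 62.71%.

Unemployment rate ≈ 10.03%; labor force participation rate ≈ 62.71%.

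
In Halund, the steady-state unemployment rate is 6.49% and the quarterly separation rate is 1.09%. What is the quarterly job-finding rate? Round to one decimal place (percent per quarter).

Job-finding rate ≈ 15.7% per quarter.

From u* = s/(s+f): f = s·(1−u)/u.
f = 1.09 × (1 − 0.0649) / 0.0649 = 1.0193 / 0.0649 ≈ 15.7% per quarter.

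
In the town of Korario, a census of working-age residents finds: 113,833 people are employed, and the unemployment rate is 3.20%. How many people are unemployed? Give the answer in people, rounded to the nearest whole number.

Let U be the number unemployed. The labor force is E + U, and U/(E+U) = 0.0320.
So U = 0.0320 × 113,833 / (1 − 0.0320) = 3642.66 / 0.9680 ≈ 3,763.

About 3,763 are unemployed.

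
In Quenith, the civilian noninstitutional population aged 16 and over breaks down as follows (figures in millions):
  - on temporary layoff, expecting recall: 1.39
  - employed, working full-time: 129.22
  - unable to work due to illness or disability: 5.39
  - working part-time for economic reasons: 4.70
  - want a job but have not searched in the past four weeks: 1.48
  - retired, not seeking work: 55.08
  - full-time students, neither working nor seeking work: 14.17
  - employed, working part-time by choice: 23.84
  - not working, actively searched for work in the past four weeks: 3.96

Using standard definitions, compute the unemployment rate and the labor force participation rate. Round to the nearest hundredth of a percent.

Unemployment rate ≈ 3.28%; labor force participation rate ≈ 68.18%.

Employed = 129.22 + 4.70 + 23.84 = 157.76 million (anyone who worked, including part-time for economic reasons, counts as employed).
Unemployed = 1.39 + 3.96 = 5.35 million (jobless and actively searching, or on temporary layoff).
Labor force = 157.76 + 5.35 = 163.11 million.
Not in labor force = 5.39 + 1.48 + 55.08 + 14.17 = 76.12 million (those not working and not actively searching are outside the labor force — including those who want a job but have given up searching).
Civilian working-age population = 163.11 + 76.12 = 239.23 million.
Unemployment rate = 5.35 / 163.11 = 3.28%.
Labor force participation rate = 163.11 / 239.23 = 68.18%.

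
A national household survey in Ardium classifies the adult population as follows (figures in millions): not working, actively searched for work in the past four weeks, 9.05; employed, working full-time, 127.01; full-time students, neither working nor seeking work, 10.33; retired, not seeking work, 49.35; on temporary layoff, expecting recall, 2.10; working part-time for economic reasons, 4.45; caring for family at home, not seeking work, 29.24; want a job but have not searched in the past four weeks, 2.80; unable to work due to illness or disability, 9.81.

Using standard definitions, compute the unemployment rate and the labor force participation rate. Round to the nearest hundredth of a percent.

Unemployment rate ≈ 7.82%; labor force participation rate ≈ 58.41%.

Employed = 127.01 + 4.45 = 131.46 million (anyone who worked, including part-time for economic reasons, counts as employed).
Unemployed = 9.05 + 2.10 = 11.15 million (jobless and actively searching, or on temporary layoff).
Labor force = 131.46 + 11.15 = 142.61 million.
Not in labor force = 10.33 + 49.35 + 29.24 + 2.80 + 9.81 = 101.53 million (those not working and not actively searching are outside the labor force — including those who want a job but have given up searching).
Civilian working-age population = 142.61 + 101.53 = 244.14 million.
Unemployment rate = 11.15 / 142.61 = 7.82%.
Labor force participation rate = 142.61 / 244.14 = 58.41%.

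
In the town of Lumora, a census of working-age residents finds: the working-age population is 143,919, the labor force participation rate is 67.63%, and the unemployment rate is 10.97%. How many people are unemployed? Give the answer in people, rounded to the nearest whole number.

About 10,677 are unemployed.

Labor force = 0.6763 × 143,919 = 97,332.
Unemployed = 0.1097 × 97,332 ≈ 10,677.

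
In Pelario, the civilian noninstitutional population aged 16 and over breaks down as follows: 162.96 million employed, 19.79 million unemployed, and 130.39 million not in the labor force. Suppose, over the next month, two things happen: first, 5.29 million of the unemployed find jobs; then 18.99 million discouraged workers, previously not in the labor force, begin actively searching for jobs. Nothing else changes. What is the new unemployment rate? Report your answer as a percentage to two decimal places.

New unemployment rate ≈ 16.60%.

Initially, labor force = 162.96 + 19.79 = 182.75 million, so u = 19.79/182.75 = 10.83%.
After the first change, unemployed falls and employed rises by 5.29; labor force unchanged → E = 168.25, U = 14.50, labor force = 182.75 million.
After the second change, unemployed and labor force both rise by 18.99 → E = 168.25, U = 33.49, labor force = 201.74 million.
New unemployment rate = 33.49 / 201.74 = 16.60%.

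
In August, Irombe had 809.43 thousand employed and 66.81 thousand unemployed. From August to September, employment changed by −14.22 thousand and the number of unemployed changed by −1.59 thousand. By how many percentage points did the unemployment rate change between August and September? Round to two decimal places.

August: labor force = 809.43 + 66.81 = 876.24; u = 66.81/876.24 = 7.62%.
September: labor force = 795.21 + 65.22 = 860.43; u = 65.22/860.43 = 7.58%.
Change = 7.58% − 7.62% = −0.04 pp.

The unemployment rate changed by −0.04 percentage points.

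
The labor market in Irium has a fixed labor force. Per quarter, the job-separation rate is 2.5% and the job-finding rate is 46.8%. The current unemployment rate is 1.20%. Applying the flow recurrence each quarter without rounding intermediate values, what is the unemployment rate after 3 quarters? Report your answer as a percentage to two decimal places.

With a fixed labor force, u_{t+1} = u_t + s·(1−u_t) − f·u_t = u_t·(1−s−f) + s.
Here 1−s−f = 0.507 and s = 0.025.
u_1 = 0.012000 × 0.507 + 0.025 = 0.031084.
u_2 = 0.031084 × 0.507 + 0.025 = 0.040760.
u_3 = 0.040760 × 0.507 + 0.025 = 0.045665.

Unemployment rate after three quarters ≈ 4.57%.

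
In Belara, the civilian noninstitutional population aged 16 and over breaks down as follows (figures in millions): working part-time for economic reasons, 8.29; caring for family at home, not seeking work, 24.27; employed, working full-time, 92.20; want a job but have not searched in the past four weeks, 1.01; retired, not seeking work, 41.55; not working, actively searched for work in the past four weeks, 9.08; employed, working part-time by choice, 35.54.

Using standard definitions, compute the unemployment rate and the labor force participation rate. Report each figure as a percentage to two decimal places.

Unemployment rate ≈ 6.26%; labor force participation rate ≈ 68.47%.

Employed = 8.29 + 92.20 + 35.54 = 136.03 million (anyone who worked, including part-time for economic reasons, counts as employed).
Unemployed = 9.08 million.
Labor force = 136.03 + 9.08 = 145.11 million.
Not in labor force = 24.27 + 1.01 + 41.55 = 66.83 million (those not working and not actively searching are outside the labor force — including those who want a job but have given up searching).
Civilian working-age population = 145.11 + 66.83 = 211.94 million.
Unemployment rate = 9.08 / 145.11 = 6.26%.
Labor force participation rate = 145.11 / 211.94 = 68.47%.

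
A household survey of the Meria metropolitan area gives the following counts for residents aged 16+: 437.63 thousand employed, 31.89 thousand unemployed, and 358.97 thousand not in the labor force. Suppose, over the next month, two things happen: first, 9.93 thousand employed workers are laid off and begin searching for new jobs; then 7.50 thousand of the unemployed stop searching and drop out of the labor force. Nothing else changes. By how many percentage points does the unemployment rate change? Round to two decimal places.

Initially, labor force = 437.63 + 31.89 = 469.52 thousand, so u = 31.89/469.52 = 6.79%.
After the first change, employed falls and unemployed rises by 9.93; labor force unchanged → E = 427.70, U = 41.82, labor force = 469.52 thousand.
After the second change, unemployed and labor force both fall by 7.50 → E = 427.70, U = 34.32, labor force = 462.02 thousand.
New unemployment rate = 34.32 / 462.02 = 7.43%.
Change = 7.43% − 6.79% = +0.64 percentage points.

The unemployment rate changes by +0.64 percentage points.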